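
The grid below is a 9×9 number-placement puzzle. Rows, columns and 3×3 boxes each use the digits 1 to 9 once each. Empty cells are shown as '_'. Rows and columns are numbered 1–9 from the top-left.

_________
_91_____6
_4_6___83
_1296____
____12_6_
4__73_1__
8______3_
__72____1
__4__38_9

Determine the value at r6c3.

6

r3c3 = 5 (sole candidate).
r3c6 = 1 (hidden single in row 3).
r1c8 = 1 (hidden single in row 1).
r7c4 = 1 (hidden single in row 7).
r9c4 = 5 (sole candidate).
r9c5 = 7 (sole candidate).
r9c8 = 2 (sole candidate).
r9c2 = 6 (sole candidate).
r7c3 = 9 (sole candidate).
r7c5 = 4 (sole candidate).
r7c6 = 6 (sole candidate).
r9c1 = 1 (sole candidate).
r6c9 = 2 (hidden single in row 6).
r6c3 = 6: in row 6, 6 can only go here (every other open cell in that row sees a 6).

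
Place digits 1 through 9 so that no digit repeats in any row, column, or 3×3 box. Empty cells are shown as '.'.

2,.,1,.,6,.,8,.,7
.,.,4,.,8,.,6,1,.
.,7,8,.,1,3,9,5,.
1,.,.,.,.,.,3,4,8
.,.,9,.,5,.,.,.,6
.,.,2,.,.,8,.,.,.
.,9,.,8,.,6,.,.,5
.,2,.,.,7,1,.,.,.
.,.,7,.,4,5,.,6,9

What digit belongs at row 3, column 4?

2

row 1, column 8 = 3: row 1 has {1,2,6,7,8}; col 8 has {1,4,5,6}; box has {1,5,6,7,8,9} → only 3 remains.
row 2, column 9 = 2: row 2 has {1,4,6,8}; col 9 has {5,6,7,8,9}; box has {1,3,5,6,7,8,9} → only 2 remains.
row 3, column 1 = 6: row 3 has {1,3,5,7,8,9}; col 1 has {1,2}; box has {1,2,4,7,8} → only 6 remains.
row 3, column 9 = 4: row 3 has {1,3,5,6,7,8,9}; col 9 has {2,5,6,7,8,9}; box has {1,2,3,5,6,7,8,9} → only 4 remains.
row 6, column 9 = 1: row 6 has {2,8}; col 9 has {2,4,5,6,7,8,9}; box has {3,4,6,8} → only 1 remains.
row 7, column 3 = 3: row 7 has {5,6,8,9}; col 3 has {1,2,4,7,8,9}; box has {2,7,9} → only 3 remains.
row 7, column 5 = 2: row 7 has {3,5,6,8,9}; col 5 has {1,4,5,6,7,8}; box has {1,4,5,6,7,8} → only 2 remains.
row 7, column 8 = 7: row 7 has {2,3,5,6,8,9}; col 8 has {1,3,4,5,6}; box has {5,6,9} → only 7 remains.
row 8, column 7 = 4: row 8 has {1,2,7}; col 7 has {3,6,8,9}; box has {5,6,7,9} → only 4 remains.
row 8, column 8 = 8: row 8 has {1,2,4,7}; col 8 has {1,3,4,5,6,7}; box has {4,5,6,7,9} → only 8 remains.
row 8, column 9 = 3: row 8 has {1,2,4,7,8}; col 9 has {1,2,4,5,6,7,8,9}; box has {4,5,6,7,8,9} → only 3 remains.
row 9, column 1 = 8: row 9 has {4,5,6,7,9}; col 1 has {1,2,6}; box has {2,3,7,9} → only 8 remains.
row 9, column 2 = 1: row 9 has {4,5,6,7,8,9}; col 2 has {2,7,9}; box has {2,3,7,8,9} → only 1 remains.
row 9, column 4 = 3: row 9 has {1,4,5,6,7,8,9}; col 4 has {8}; box has {1,2,4,5,6,7,8} → only 3 remains.
row 9, column 7 = 2: row 9 has {1,3,4,5,6,7,8,9}; col 7 has {3,4,6,8,9}; box has {3,4,5,6,7,8,9} → only 2 remains.
row 1, column 2 = 5: row 1 has {1,2,3,6,7,8}; col 2 has {1,2,7,9}; box has {1,2,4,6,7,8} → only 5 remains.
row 2, column 2 = 3: row 2 has {1,2,4,6,8}; col 2 has {1,2,5,7,9}; box has {1,2,4,5,6,7,8} → only 3 remains.
row 3, column 4 = 2: row 3 has {1,3,4,5,6,7,8,9}; col 4 has {3,8}; box has {1,3,6,8} → only 2 remains.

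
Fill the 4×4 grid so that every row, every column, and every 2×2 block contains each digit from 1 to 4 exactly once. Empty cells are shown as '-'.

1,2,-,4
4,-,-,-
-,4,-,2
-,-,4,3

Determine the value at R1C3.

3

R1C3 = 3: row 1 has {1,2,4}; col 3 has {4}; box has {4} → only 3 remains.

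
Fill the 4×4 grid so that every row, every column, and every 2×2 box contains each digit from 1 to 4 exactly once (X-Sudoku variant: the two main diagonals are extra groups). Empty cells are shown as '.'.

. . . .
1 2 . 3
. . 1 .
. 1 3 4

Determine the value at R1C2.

4

R1C1 = 3 (sole candidate).
R1C2 = 4: row 1 has {3}; col 2 has {1,2}; box has {1,2,3} → only 4 remains.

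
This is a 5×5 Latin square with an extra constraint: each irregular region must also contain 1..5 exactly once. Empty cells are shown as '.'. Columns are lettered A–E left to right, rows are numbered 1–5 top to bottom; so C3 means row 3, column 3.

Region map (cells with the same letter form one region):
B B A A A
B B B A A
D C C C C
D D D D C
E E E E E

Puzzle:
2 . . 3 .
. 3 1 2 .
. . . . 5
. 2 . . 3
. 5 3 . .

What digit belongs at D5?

B1 = 4: row 1 has {2,3}; col 2 has {2,3,5}; region has {1,2,3} → only 4 remains.
C1 = 5: row 1 has {2,3,4}; col 3 has {1,3}; region has {2,3} → only 5 remains.
E1 = 1: row 1 has {2,3,4,5}; col 5 has {3,5}; region has {2,3,5} → only 1 remains.
A2 = 5: row 2 has {1,2,3}; col 1 has {2}; region has {1,2,3,4} → only 5 remains.
E2 = 4: row 2 has {1,2,3,5}; col 5 has {1,3,5}; region has {1,2,3,5} → only 4 remains.
B3 = 1: row 3 has {5}; col 2 has {2,3,4,5}; region has {3,5} → only 1 remains.
D3 = 4: row 3 has {1,5}; col 4 has {2,3}; region has {1,3,5} → only 4 remains.
C4 = 4: row 4 has {2,3}; col 3 has {1,3,5}; region has {2} → only 4 remains.
D5 = 1: row 5 has {3,5}; col 4 has {2,3,4}; region has {3,5} → only 1 remains.

1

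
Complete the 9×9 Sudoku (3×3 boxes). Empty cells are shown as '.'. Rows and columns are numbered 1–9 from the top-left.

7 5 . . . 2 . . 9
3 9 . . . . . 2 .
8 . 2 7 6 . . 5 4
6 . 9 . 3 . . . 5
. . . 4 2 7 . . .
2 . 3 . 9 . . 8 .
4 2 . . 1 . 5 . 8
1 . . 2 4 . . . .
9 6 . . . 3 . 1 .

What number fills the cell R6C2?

R1C5 = 8 (sole candidate).
R2C5 = 5 (sole candidate).
R3C2 = 1 (sole candidate).
R3C6 = 9 (sole candidate).
R3C7 = 3 (sole candidate).
R5C1 = 5 (sole candidate).
R5C2 = 8 (sole candidate).
R5C3 = 1 (sole candidate).
R7C3 = 7 (sole candidate).
R7C6 = 6 (sole candidate).
R8C2 = 3 (sole candidate).
R9C5 = 7 (sole candidate).
R9C9 = 2 (sole candidate).
R1C8 = 6 (sole candidate).
R2C4 = 1 (sole candidate).
R2C6 = 4 (sole candidate).
R2C9 = 7 (sole candidate).
R4C4 = 8 (sole candidate).
R4C6 = 1 (sole candidate).
R6C6 = 5 (sole candidate).
R7C4 = 9 (sole candidate).
R7C8 = 3 (sole candidate).
R8C6 = 8 (sole candidate).
R8C9 = 6 (sole candidate).
R9C4 = 5 (sole candidate).
R9C7 = 4 (sole candidate).
R1C3 = 4 (sole candidate).
R1C4 = 3 (sole candidate).
R1C7 = 1 (sole candidate).
R2C3 = 6 (sole candidate).
R2C7 = 8 (sole candidate).
R5C8 = 9 (sole candidate).
R5C9 = 3 (sole candidate).
R6C4 = 6 (sole candidate).
R6C7 = 7 (sole candidate).
R6C9 = 1 (sole candidate).
R8C3 = 5 (sole candidate).
R8C7 = 9 (sole candidate).
R8C8 = 7 (sole candidate).
R9C3 = 8 (sole candidate).
R4C7 = 2 (sole candidate).
R4C8 = 4 (sole candidate).
R5C7 = 6 (sole candidate).
R6C2 = 4: row 6 has {1,2,3,5,6,7,8,9}; col 2 has {1,2,3,5,6,8,9}; box has {1,2,3,5,6,8,9} → only 4 remains.

4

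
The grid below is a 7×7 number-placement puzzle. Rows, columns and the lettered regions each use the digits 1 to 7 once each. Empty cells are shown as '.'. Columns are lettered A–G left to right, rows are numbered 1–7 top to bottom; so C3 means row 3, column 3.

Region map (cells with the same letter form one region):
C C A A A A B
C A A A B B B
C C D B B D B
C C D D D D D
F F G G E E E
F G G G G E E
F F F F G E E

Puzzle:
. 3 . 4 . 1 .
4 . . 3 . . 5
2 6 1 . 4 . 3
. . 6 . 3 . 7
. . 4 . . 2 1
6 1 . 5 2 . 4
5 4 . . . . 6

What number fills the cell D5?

A1 = 7 (sole candidate).
G1 = 2 (sole candidate).
D3 = 7 (sole candidate).
F3 = 5 (sole candidate).
A4 = 1 (sole candidate).
B4 = 5 (sole candidate).
D4 = 2 (sole candidate).
F4 = 4 (sole candidate).
A5 = 3 (sole candidate).
B5 = 7 (sole candidate).
D5 = 6: row 5 has {1,2,3,4,7}; col 4 has {2,3,4,5,7}; region has {1,2,4,5} → only 6 remains.

6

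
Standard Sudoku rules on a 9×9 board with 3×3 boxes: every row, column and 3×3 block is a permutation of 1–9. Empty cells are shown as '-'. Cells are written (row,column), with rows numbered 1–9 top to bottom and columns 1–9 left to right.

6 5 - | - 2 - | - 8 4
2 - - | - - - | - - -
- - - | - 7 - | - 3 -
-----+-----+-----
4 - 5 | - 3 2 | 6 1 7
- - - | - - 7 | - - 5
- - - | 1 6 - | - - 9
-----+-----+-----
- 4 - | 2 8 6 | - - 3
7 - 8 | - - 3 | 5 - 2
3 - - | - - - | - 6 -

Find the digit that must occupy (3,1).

(6,1) = 8: row 6 has {1,6,9}; col 1 has {2,3,4,6,7}; box has {4,5} → only 8 remains.
(4,2) = 9: row 4 has {1,2,3,4,5,6,7}; col 2 has {4,5}; box has {4,5,8} → only 9 remains.
(4,4) = 8: row 4 has {1,2,3,4,5,6,7,9}; col 4 has {1,2}; box has {1,2,3,6,7} → only 8 remains.
(5,1) = 1: row 5 has {5,7}; col 1 has {2,3,4,6,7,8}; box has {4,5,8,9} → only 1 remains.
(3,1) = 9: row 3 has {3,7}; col 1 has {1,2,3,4,6,7,8}; box has {2,5,6} → only 9 remains.

9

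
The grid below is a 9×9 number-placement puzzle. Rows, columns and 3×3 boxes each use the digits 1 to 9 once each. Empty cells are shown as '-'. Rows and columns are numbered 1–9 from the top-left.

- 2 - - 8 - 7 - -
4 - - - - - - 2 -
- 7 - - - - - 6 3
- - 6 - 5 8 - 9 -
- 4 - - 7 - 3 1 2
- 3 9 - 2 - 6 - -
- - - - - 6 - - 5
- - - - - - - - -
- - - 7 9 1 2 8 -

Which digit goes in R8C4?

8

R4C2 = 1 (sole candidate).
R4C7 = 4 (sole candidate).
R4C9 = 7 (sole candidate).
R5C6 = 9 (sole candidate).
R6C6 = 4 (sole candidate).
R6C8 = 5 (sole candidate).
R6C9 = 8 (sole candidate).
R1C8 = 4 (sole candidate).
R4C1 = 2 (sole candidate).
R4C4 = 3 (sole candidate).
R5C4 = 6 (sole candidate).
R6C1 = 7 (sole candidate).
R6C4 = 1 (sole candidate).
R1C1 = 6 (hidden single in row 1).
R2C5 = 6 (hidden single in row 2).
R2C6 = 7 (hidden single in row 2).
R2C3 = 3 (hidden single in row 2).
R1C6 = 3 (hidden single in row 1).
R9C1 = 3 (hidden single in row 9).
R3C5 = 1 (hidden single in column 5).
R3C4 = 4 (hidden single in row 3).
R3C6 = 2 (hidden single in row 3).
R8C6 = 5 (sole candidate).
R1C3 = 1 (hidden single in box 1).
R1C9 = 9 (sole candidate).
R2C9 = 1 (sole candidate).
R1C4 = 5 (sole candidate).
R2C4 = 9 (sole candidate).
R3C1 = 9 (hidden single in row 3).
R5C1 = 5 (hidden single in column 1).
R5C3 = 8 (sole candidate).
R3C3 = 5 (sole candidate).
R3C7 = 8 (sole candidate).
R9C3 = 4 (sole candidate).
R9C9 = 6 (sole candidate).
R2C2 = 8 (sole candidate).
R2C7 = 5 (sole candidate).
R7C2 = 9 (sole candidate).
R7C7 = 1 (sole candidate).
R8C2 = 6 (sole candidate).
R8C7 = 9 (sole candidate).
R8C9 = 4 (sole candidate).
R9C2 = 5 (sole candidate).
R7C1 = 8 (sole candidate).
R7C4 = 2 (sole candidate).
R8C1 = 1 (sole candidate).
R8C4 = 8: row 8 has {1,4,5,6,9}; col 4 has {1,2,3,4,5,6,7,9}; box has {1,2,5,6,7,9} → only 8 remains.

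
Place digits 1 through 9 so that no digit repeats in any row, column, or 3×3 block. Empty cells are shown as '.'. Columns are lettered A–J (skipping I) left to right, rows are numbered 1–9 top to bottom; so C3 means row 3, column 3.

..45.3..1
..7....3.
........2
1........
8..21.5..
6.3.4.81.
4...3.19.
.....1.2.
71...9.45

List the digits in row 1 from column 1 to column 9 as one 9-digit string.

264573981

C5 = 9 (sole candidate).
D2 = 1 (hidden single in row 2).
C3 = 1 (hidden single in row 3).
J5 = 3 (hidden single in row 5).
D4 = 3 (hidden single in row 4).
B5 = 4 (hidden single in row 5).
B6 = 2 (hidden single in row 6).
C4 = 5 (sole candidate).
B4 = 7 (sole candidate).
H4 = 6 (sole candidate).
H5 = 7 (sole candidate).
J6 = 9 (sole candidate).
H1 = 8: row 1 has {1,3,4,5}; col 8 has {1,2,3,4,6,7,9}; box has {1,2,3} → only 8 remains.
H3 = 5 (sole candidate).
F4 = 8 (sole candidate).
J4 = 4 (sole candidate).
F5 = 6 (sole candidate).
D6 = 7 (sole candidate).
F6 = 5 (sole candidate).
J2 = 6 (sole candidate).
E4 = 9 (sole candidate).
G4 = 2 (sole candidate).
B7 = 5 (hidden single in row 7).
A2 = 5 (hidden single in row 2).
D8 = 4 (hidden single in row 8).
E8 = 5 (hidden single in row 8).
G9 = 3 (hidden single in row 9).
A1 = 2: in column 1, 2 can only go here (every other open cell in that column sees a 2).
D3 = 9 (hidden single in column 4).
A3 = 3 (sole candidate).
A8 = 9 (sole candidate).
B8 = 3 (hidden single in row 8).
G8 = 6 (hidden single in column 7).
C8 = 8 (sole candidate).
J8 = 7 (sole candidate).
J7 = 8 (sole candidate).
D7 = 6 (sole candidate).
D9 = 8 (sole candidate).
E9 = 2 (sole candidate).
E2 = 8 (sole candidate).
C7 = 2 (sole candidate).
F7 = 7 (sole candidate).
C9 = 6 (sole candidate).
B2 = 9 (sole candidate).
G2 = 4 (sole candidate).
F3 = 4 (sole candidate).
G3 = 7 (sole candidate).
B1 = 6: row 1 has {1,2,3,4,5,8}; col 2 has {1,2,3,4,5,7,9}; box has {1,2,3,4,5,7,9} → only 6 remains.
E1 = 7: row 1 has {1,2,3,4,5,6,8}; col 5 has {1,2,3,4,5,8,9}; box has {1,3,4,5,8,9} → only 7 remains.
G1 = 9: row 1 has {1,2,3,4,5,6,7,8}; col 7 has {1,2,3,4,5,6,7,8}; box has {1,2,3,4,5,6,7,8} → only 9 remains.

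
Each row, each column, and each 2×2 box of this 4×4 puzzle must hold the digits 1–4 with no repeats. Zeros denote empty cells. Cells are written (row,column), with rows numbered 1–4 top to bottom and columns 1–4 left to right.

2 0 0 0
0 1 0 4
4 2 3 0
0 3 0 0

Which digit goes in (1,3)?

(1,2) = 4 (sole candidate).
(1,3) = 1: row 1 has {2,4}; col 3 has {3}; box has {4} → only 1 remains.

1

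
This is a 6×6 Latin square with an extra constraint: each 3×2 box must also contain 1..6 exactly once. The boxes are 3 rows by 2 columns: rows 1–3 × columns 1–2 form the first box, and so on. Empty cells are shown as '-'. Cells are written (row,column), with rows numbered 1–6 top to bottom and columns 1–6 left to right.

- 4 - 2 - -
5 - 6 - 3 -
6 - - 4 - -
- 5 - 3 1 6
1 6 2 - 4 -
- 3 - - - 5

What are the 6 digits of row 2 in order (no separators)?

526134

(1,1) = 3: row 1 has {2,4}; col 1 has {1,5,6}; box has {4,5,6} → only 3 remains.
(1,6) = 1: row 1 has {2,3,4}; col 6 has {5,6}; box has {3} → only 1 remains.
(2,4) = 1: row 2 has {3,5,6}; col 4 has {2,3,4}; box has {2,4,6} → only 1 remains.
(3,6) = 2: row 3 has {4,6}; col 6 has {1,5,6}; box has {1,3} → only 2 remains.
(4,3) = 4: row 4 has {1,3,5,6}; col 3 has {2,6}; box has {2,3} → only 4 remains.
(5,4) = 5: row 5 has {1,2,4,6}; col 4 has {1,2,3,4}; box has {2,3,4} → only 5 remains.
(5,6) = 3: row 5 has {1,2,4,5,6}; col 6 has {1,2,5,6}; box has {1,4,5,6} → only 3 remains.
(6,3) = 1: row 6 has {3,5}; col 3 has {2,4,6}; box has {2,3,4,5} → only 1 remains.
(6,4) = 6: row 6 has {1,3,5}; col 4 has {1,2,3,4,5}; box has {1,2,3,4,5} → only 6 remains.
(6,5) = 2: row 6 has {1,3,5,6}; col 5 has {1,3,4}; box has {1,3,4,5,6} → only 2 remains.
(1,3) = 5: row 1 has {1,2,3,4}; col 3 has {1,2,4,6}; box has {1,2,4,6} → only 5 remains.
(1,5) = 6: row 1 has {1,2,3,4,5}; col 5 has {1,2,3,4}; box has {1,2,3} → only 6 remains.
(2,2) = 2: row 2 has {1,3,5,6}; col 2 has {3,4,5,6}; box has {3,4,5,6} → only 2 remains.
(2,6) = 4: row 2 has {1,2,3,5,6}; col 6 has {1,2,3,5,6}; box has {1,2,3,6} → only 4 remains.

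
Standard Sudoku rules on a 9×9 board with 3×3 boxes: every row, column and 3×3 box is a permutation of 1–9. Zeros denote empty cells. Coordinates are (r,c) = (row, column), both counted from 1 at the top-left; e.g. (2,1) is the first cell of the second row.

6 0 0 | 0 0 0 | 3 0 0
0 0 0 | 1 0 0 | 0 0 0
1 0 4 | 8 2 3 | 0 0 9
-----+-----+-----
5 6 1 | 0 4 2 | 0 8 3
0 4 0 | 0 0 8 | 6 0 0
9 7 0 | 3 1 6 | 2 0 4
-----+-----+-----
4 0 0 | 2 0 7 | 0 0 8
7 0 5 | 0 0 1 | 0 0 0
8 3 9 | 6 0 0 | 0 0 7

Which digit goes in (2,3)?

7

(3,2) = 5: row 3 has {1,2,3,4,8,9}; col 2 has {3,4,6,7}; box has {1,4,6} → only 5 remains.
(3,7) = 7: row 3 has {1,2,3,4,5,8,9}; col 7 has {2,3,6}; box has {3,9} → only 7 remains.
(3,8) = 6: row 3 has {1,2,3,4,5,7,8,9}; col 8 has {8}; box has {3,7,9} → only 6 remains.
(4,7) = 9: row 4 has {1,2,3,4,5,6,8}; col 7 has {2,3,6,7}; box has {2,3,4,6,8} → only 9 remains.
(6,3) = 8: row 6 has {1,2,3,4,6,7,9}; col 3 has {1,4,5,9}; box has {1,4,5,6,7,9} → only 8 remains.
(6,8) = 5: row 6 has {1,2,3,4,6,7,8,9}; col 8 has {6,8}; box has {2,3,4,6,8,9} → only 5 remains.
(7,2) = 1: row 7 has {2,4,7,8}; col 2 has {3,4,5,6,7}; box has {3,4,5,7,8,9} → only 1 remains.
(7,3) = 6: row 7 has {1,2,4,7,8}; col 3 has {1,4,5,8,9}; box has {1,3,4,5,7,8,9} → only 6 remains.
(7,7) = 5: row 7 has {1,2,4,6,7,8}; col 7 has {2,3,6,7,9}; box has {7,8} → only 5 remains.
(8,2) = 2: row 8 has {1,5,7}; col 2 has {1,3,4,5,6,7}; box has {1,3,4,5,6,7,8,9} → only 2 remains.
(8,7) = 4: row 8 has {1,2,5,7}; col 7 has {2,3,5,6,7,9}; box has {5,7,8} → only 4 remains.
(8,9) = 6: row 8 has {1,2,4,5,7}; col 9 has {3,4,7,8,9}; box has {4,5,7,8} → only 6 remains.
(9,5) = 5: row 9 has {3,6,7,8,9}; col 5 has {1,2,4}; box has {1,2,6,7} → only 5 remains.
(9,6) = 4: row 9 has {3,5,6,7,8,9}; col 6 has {1,2,3,6,7,8}; box has {1,2,5,6,7} → only 4 remains.
(9,7) = 1: row 9 has {3,4,5,6,7,8,9}; col 7 has {2,3,4,5,6,7,9}; box has {4,5,6,7,8} → only 1 remains.
(9,8) = 2: row 9 has {1,3,4,5,6,7,8,9}; col 8 has {5,6,8}; box has {1,4,5,6,7,8} → only 2 remains.
(2,7) = 8: row 2 has {1}; col 7 has {1,2,3,4,5,6,7,9}; box has {3,6,7,9} → only 8 remains.
(2,8) = 4: row 2 has {1,8}; col 8 has {2,5,6,8}; box has {3,6,7,8,9} → only 4 remains.
(4,4) = 7: row 4 has {1,2,3,4,5,6,8,9}; col 4 has {1,2,3,6,8}; box has {1,2,3,4,6,8} → only 7 remains.
(5,5) = 9: row 5 has {4,6,8}; col 5 has {1,2,4,5}; box has {1,2,3,4,6,7,8} → only 9 remains.
(5,9) = 1: row 5 has {4,6,8,9}; col 9 has {3,4,6,7,8,9}; box has {2,3,4,5,6,8,9} → only 1 remains.
(7,5) = 3: row 7 has {1,2,4,5,6,7,8}; col 5 has {1,2,4,5,9}; box has {1,2,4,5,6,7} → only 3 remains.
(7,8) = 9: row 7 has {1,2,3,4,5,6,7,8}; col 8 has {2,4,5,6,8}; box has {1,2,4,5,6,7,8} → only 9 remains.
(8,4) = 9: row 8 has {1,2,4,5,6,7}; col 4 has {1,2,3,6,7,8}; box has {1,2,3,4,5,6,7} → only 9 remains.
(8,5) = 8: row 8 has {1,2,4,5,6,7,9}; col 5 has {1,2,3,4,5,9}; box has {1,2,3,4,5,6,7,9} → only 8 remains.
(8,8) = 3: row 8 has {1,2,4,5,6,7,8,9}; col 8 has {2,4,5,6,8,9}; box has {1,2,4,5,6,7,8,9} → only 3 remains.
(1,5) = 7: row 1 has {3,6}; col 5 has {1,2,3,4,5,8,9}; box has {1,2,3,8} → only 7 remains.
(1,8) = 1: row 1 has {3,6,7}; col 8 has {2,3,4,5,6,8,9}; box has {3,4,6,7,8,9} → only 1 remains.
(2,2) = 9: row 2 has {1,4,8}; col 2 has {1,2,3,4,5,6,7}; box has {1,4,5,6} → only 9 remains.
(2,5) = 6: row 2 has {1,4,8,9}; col 5 has {1,2,3,4,5,7,8,9}; box has {1,2,3,7,8} → only 6 remains.
(2,6) = 5: row 2 has {1,4,6,8,9}; col 6 has {1,2,3,4,6,7,8}; box has {1,2,3,6,7,8} → only 5 remains.
(2,9) = 2: row 2 has {1,4,5,6,8,9}; col 9 has {1,3,4,6,7,8,9}; box has {1,3,4,6,7,8,9} → only 2 remains.
(5,4) = 5: row 5 has {1,4,6,8,9}; col 4 has {1,2,3,6,7,8,9}; box has {1,2,3,4,6,7,8,9} → only 5 remains.
(5,8) = 7: row 5 has {1,4,5,6,8,9}; col 8 has {1,2,3,4,5,6,8,9}; box has {1,2,3,4,5,6,8,9} → only 7 remains.
(1,2) = 8: row 1 has {1,3,6,7}; col 2 has {1,2,3,4,5,6,7,9}; box has {1,4,5,6,9} → only 8 remains.
(1,3) = 2: row 1 has {1,3,6,7,8}; col 3 has {1,4,5,6,8,9}; box has {1,4,5,6,8,9} → only 2 remains.
(1,4) = 4: row 1 has {1,2,3,6,7,8}; col 4 has {1,2,3,5,6,7,8,9}; box has {1,2,3,5,6,7,8} → only 4 remains.
(1,6) = 9: row 1 has {1,2,3,4,6,7,8}; col 6 has {1,2,3,4,5,6,7,8}; box has {1,2,3,4,5,6,7,8} → only 9 remains.
(1,9) = 5: row 1 has {1,2,3,4,6,7,8,9}; col 9 has {1,2,3,4,6,7,8,9}; box has {1,2,3,4,6,7,8,9} → only 5 remains.
(2,1) = 3: row 2 has {1,2,4,5,6,8,9}; col 1 has {1,4,5,6,7,8,9}; box has {1,2,4,5,6,8,9} → only 3 remains.
(2,3) = 7: row 2 has {1,2,3,4,5,6,8,9}; col 3 has {1,2,4,5,6,8,9}; box has {1,2,3,4,5,6,8,9} → only 7 remains.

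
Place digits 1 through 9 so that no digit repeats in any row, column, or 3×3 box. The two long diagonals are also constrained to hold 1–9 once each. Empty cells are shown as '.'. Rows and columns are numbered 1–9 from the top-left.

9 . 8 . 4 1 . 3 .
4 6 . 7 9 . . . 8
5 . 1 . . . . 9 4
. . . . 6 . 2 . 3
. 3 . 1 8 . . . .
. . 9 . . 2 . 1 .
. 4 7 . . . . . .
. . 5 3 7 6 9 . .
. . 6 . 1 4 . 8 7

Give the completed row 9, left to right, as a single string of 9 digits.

r3c7 = 6: row 3 has {1,4,5,9}; col 7 has {2,9}; box has {3,4,8,9}; anti-diagonal has {7,8} → only 6 remains.
r4c3 = 4: row 4 has {2,3,6}; col 3 has {1,5,6,7,8,9}; box has {3,9} → only 4 remains.
r4c4 = 5: row 4 has {2,3,4,6}; col 4 has {1,3,7}; box has {1,2,6,8}; main diagonal has {1,2,6,7,8,9} → only 5 remains.
r4c6 = 9: row 4 has {2,3,4,5,6}; col 6 has {1,2,4,6}; box has {1,2,5,6,8}; anti-diagonal has {6,7,8} → only 9 remains.
r4c8 = 7: row 4 has {2,3,4,5,6,9}; col 8 has {1,3,8,9}; box has {1,2,3} → only 7 remains.
r5c3 = 2: row 5 has {1,3,8}; col 3 has {1,4,5,6,7,8,9}; box has {3,4,9} → only 2 remains.
r5c6 = 7: row 5 has {1,2,3,8}; col 6 has {1,2,4,6,9}; box has {1,2,5,6,8,9} → only 7 remains.
r6c4 = 4: row 6 has {1,2,9}; col 4 has {1,3,5,7}; box has {1,2,5,6,7,8,9}; anti-diagonal has {6,7,8,9} → only 4 remains.
r6c5 = 3: row 6 has {1,2,4,9}; col 5 has {1,4,6,7,8,9}; box has {1,2,4,5,6,7,8,9} → only 3 remains.
r7c7 = 3: row 7 has {4,7}; col 7 has {2,6,9}; box has {7,8,9}; main diagonal has {1,2,5,6,7,8,9} → only 3 remains.
r8c8 = 4: row 8 has {3,5,6,7,9}; col 8 has {1,3,7,8,9}; box has {3,7,8,9}; main diagonal has {1,2,3,5,6,7,8,9} → only 4 remains.
r9c7 = 5: row 9 has {1,4,6,7,8}; col 7 has {2,3,6,9}; box has {3,4,7,8,9} → only 5 remains.
r1c7 = 7: row 1 has {1,3,4,8,9}; col 7 has {2,3,5,6,9}; box has {3,4,6,8,9} → only 7 remains.
r2c3 = 3: row 2 has {4,6,7,8,9}; col 3 has {1,2,4,5,6,7,8,9}; box has {1,4,5,6,8,9} → only 3 remains.
r2c6 = 5: row 2 has {3,4,6,7,8,9}; col 6 has {1,2,4,6,7,9}; box has {1,4,7,9} → only 5 remains.
r2c7 = 1: row 2 has {3,4,5,6,7,8,9}; col 7 has {2,3,5,6,7,9}; box has {3,4,6,7,8,9} → only 1 remains.
r2c8 = 2: row 2 has {1,3,4,5,6,7,8,9}; col 8 has {1,3,4,7,8,9}; box has {1,3,4,6,7,8,9}; anti-diagonal has {4,6,7,8,9} → only 2 remains.
r3c5 = 2: row 3 has {1,4,5,6,9}; col 5 has {1,3,4,6,7,8,9}; box has {1,4,5,7,9} → only 2 remains.
r5c1 = 6: row 5 has {1,2,3,7,8}; col 1 has {4,5,9}; box has {2,3,4,9} → only 6 remains.
r5c7 = 4: row 5 has {1,2,3,6,7,8}; col 7 has {1,2,3,5,6,7,9}; box has {1,2,3,7} → only 4 remains.
r5c8 = 5: row 5 has {1,2,3,4,6,7,8}; col 8 has {1,2,3,4,7,8,9}; box has {1,2,3,4,7} → only 5 remains.
r5c9 = 9: row 5 has {1,2,3,4,5,6,7,8}; col 9 has {3,4,7,8}; box has {1,2,3,4,5,7} → only 9 remains.
r6c7 = 8: row 6 has {1,2,3,4,9}; col 7 has {1,2,3,4,5,6,7,9}; box has {1,2,3,4,5,7,9} → only 8 remains.
r6c9 = 6: row 6 has {1,2,3,4,8,9}; col 9 has {3,4,7,8,9}; box has {1,2,3,4,5,7,8,9} → only 6 remains.
r7c5 = 5: row 7 has {3,4,7}; col 5 has {1,2,3,4,6,7,8,9}; box has {1,3,4,6,7} → only 5 remains.
r7c6 = 8: row 7 has {3,4,5,7}; col 6 has {1,2,4,5,6,7,9}; box has {1,3,4,5,6,7} → only 8 remains.
r7c8 = 6: row 7 has {3,4,5,7,8}; col 8 has {1,2,3,4,5,7,8,9}; box has {3,4,5,7,8,9} → only 6 remains.
r8c2 = 1: row 8 has {3,4,5,6,7,9}; col 2 has {3,4,6}; box has {4,5,6,7}; anti-diagonal has {2,4,6,7,8,9} → only 1 remains.
r8c9 = 2: row 8 has {1,3,4,5,6,7,9}; col 9 has {3,4,6,7,8,9}; box has {3,4,5,6,7,8,9} → only 2 remains.
r9c1 = 3: row 9 has {1,4,5,6,7,8}; col 1 has {4,5,6,9}; box has {1,4,5,6,7}; anti-diagonal has {1,2,4,6,7,8,9} → only 3 remains.
r1c2 = 2: row 1 has {1,3,4,7,8,9}; col 2 has {1,3,4,6}; box has {1,3,4,5,6,8,9} → only 2 remains.
r1c4 = 6: row 1 has {1,2,3,4,7,8,9}; col 4 has {1,3,4,5,7}; box has {1,2,4,5,7,9} → only 6 remains.
r1c9 = 5: row 1 has {1,2,3,4,6,7,8,9}; col 9 has {2,3,4,6,7,8,9}; box has {1,2,3,4,6,7,8,9}; anti-diagonal has {1,2,3,4,6,7,8,9} → only 5 remains.
r3c2 = 7: row 3 has {1,2,4,5,6,9}; col 2 has {1,2,3,4,6}; box has {1,2,3,4,5,6,8,9} → only 7 remains.
r3c4 = 8: row 3 has {1,2,4,5,6,7,9}; col 4 has {1,3,4,5,6,7}; box has {1,2,4,5,6,7,9} → only 8 remains.
r3c6 = 3: row 3 has {1,2,4,5,6,7,8,9}; col 6 has {1,2,4,5,6,7,8,9}; box has {1,2,4,5,6,7,8,9} → only 3 remains.
r4c2 = 8: row 4 has {2,3,4,5,6,7,9}; col 2 has {1,2,3,4,6,7}; box has {2,3,4,6,9} → only 8 remains.
r6c1 = 7: row 6 has {1,2,3,4,6,8,9}; col 1 has {3,4,5,6,9}; box has {2,3,4,6,8,9} → only 7 remains.
r6c2 = 5: row 6 has {1,2,3,4,6,7,8,9}; col 2 has {1,2,3,4,6,7,8}; box has {2,3,4,6,7,8,9} → only 5 remains.
r7c1 = 2: row 7 has {3,4,5,6,7,8}; col 1 has {3,4,5,6,7,9}; box has {1,3,4,5,6,7} → only 2 remains.
r7c4 = 9: row 7 has {2,3,4,5,6,7,8}; col 4 has {1,3,4,5,6,7,8}; box has {1,3,4,5,6,7,8} → only 9 remains.
r7c9 = 1: row 7 has {2,3,4,5,6,7,8,9}; col 9 has {2,3,4,5,6,7,8,9}; box has {2,3,4,5,6,7,8,9} → only 1 remains.
r8c1 = 8: row 8 has {1,2,3,4,5,6,7,9}; col 1 has {2,3,4,5,6,7,9}; box has {1,2,3,4,5,6,7} → only 8 remains.
r9c2 = 9: row 9 has {1,3,4,5,6,7,8}; col 2 has {1,2,3,4,5,6,7,8}; box has {1,2,3,4,5,6,7,8} → only 9 remains.
r9c4 = 2: row 9 has {1,3,4,5,6,7,8,9}; col 4 has {1,3,4,5,6,7,8,9}; box has {1,3,4,5,6,7,8,9} → only 2 remains.

396214587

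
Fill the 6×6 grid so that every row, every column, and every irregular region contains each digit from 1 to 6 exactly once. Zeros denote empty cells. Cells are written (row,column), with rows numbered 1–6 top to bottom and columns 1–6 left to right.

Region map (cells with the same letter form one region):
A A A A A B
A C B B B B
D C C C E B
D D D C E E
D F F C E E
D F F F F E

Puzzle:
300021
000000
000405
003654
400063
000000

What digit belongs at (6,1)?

5

(1,4) = 5 (sole candidate).
(3,5) = 1 (sole candidate).
(6,6) = 2 (sole candidate).
(2,6) = 6 (sole candidate).
(3,3) = 2 (sole candidate).
(5,4) = 1 (sole candidate).
(6,4) = 3 (sole candidate).
(6,5) = 4 (sole candidate).
(2,1) = 1 (sole candidate).
(2,3) = 4 (sole candidate).
(2,4) = 2 (sole candidate).
(2,5) = 3 (sole candidate).
(3,1) = 6 (sole candidate).
(3,2) = 3 (sole candidate).
(4,1) = 2 (sole candidate).
(4,2) = 1 (sole candidate).
(5,3) = 5 (sole candidate).
(6,1) = 5: row 6 has {2,3,4}; col 1 has {1,2,3,4,6}; region has {1,2,3,4,6} → only 5 remains.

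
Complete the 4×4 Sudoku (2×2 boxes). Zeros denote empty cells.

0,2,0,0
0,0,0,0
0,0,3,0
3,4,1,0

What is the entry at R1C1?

1

R1C3 = 4 (sole candidate).
R2C3 = 2 (sole candidate).
R3C2 = 1 (sole candidate).
R4C4 = 2 (sole candidate).
R1C1 = 1: row 1 has {2,4}; col 1 has {3}; box has {2} → only 1 remains.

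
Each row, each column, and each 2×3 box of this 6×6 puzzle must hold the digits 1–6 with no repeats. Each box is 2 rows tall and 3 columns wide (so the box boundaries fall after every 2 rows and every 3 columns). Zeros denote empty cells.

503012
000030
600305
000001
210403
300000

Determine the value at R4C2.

3

R1C4 = 6: row 1 has {1,2,3,5}; col 4 has {3,4}; box has {1,2,3} → only 6 remains.
R2C4 = 5: row 2 has {3}; col 4 has {3,4,6}; box has {1,2,3,6} → only 5 remains.
R2C6 = 4: row 2 has {3,5}; col 6 has {1,2,3,5}; box has {1,2,3,5,6} → only 4 remains.
R4C1 = 4: row 4 has {1}; col 1 has {2,3,5,6}; box has {6} → only 4 remains.
R4C4 = 2: row 4 has {1,4}; col 4 has {3,4,5,6}; box has {1,3,5} → only 2 remains.
R4C5 = 6: row 4 has {1,2,4}; col 5 has {1,3}; box has {1,2,3,5} → only 6 remains.
R5C5 = 5: row 5 has {1,2,3,4}; col 5 has {1,3,6}; box has {3,4} → only 5 remains.
R6C4 = 1: row 6 has {3}; col 4 has {2,3,4,5,6}; box has {3,4,5} → only 1 remains.
R6C5 = 2: row 6 has {1,3}; col 5 has {1,3,5,6}; box has {1,3,4,5} → only 2 remains.
R6C6 = 6: row 6 has {1,2,3}; col 6 has {1,2,3,4,5}; box has {1,2,3,4,5} → only 6 remains.
R1C2 = 4: row 1 has {1,2,3,5,6}; col 2 has {1}; box has {3,5} → only 4 remains.
R2C1 = 1: row 2 has {3,4,5}; col 1 has {2,3,4,5,6}; box has {3,4,5} → only 1 remains.
R3C2 = 2: row 3 has {3,5,6}; col 2 has {1,4}; box has {4,6} → only 2 remains.
R3C3 = 1: row 3 has {2,3,5,6}; col 3 has {3}; box has {2,4,6} → only 1 remains.
R3C5 = 4: row 3 has {1,2,3,5,6}; col 5 has {1,2,3,5,6}; box has {1,2,3,5,6} → only 4 remains.
R4C3 = 5: row 4 has {1,2,4,6}; col 3 has {1,3}; box has {1,2,4,6} → only 5 remains.
R5C3 = 6: row 5 has {1,2,3,4,5}; col 3 has {1,3,5}; box has {1,2,3} → only 6 remains.
R6C2 = 5: row 6 has {1,2,3,6}; col 2 has {1,2,4}; box has {1,2,3,6} → only 5 remains.
R6C3 = 4: row 6 has {1,2,3,5,6}; col 3 has {1,3,5,6}; box has {1,2,3,5,6} → only 4 remains.
R2C2 = 6: row 2 has {1,3,4,5}; col 2 has {1,2,4,5}; box has {1,3,4,5} → only 6 remains.
R2C3 = 2: row 2 has {1,3,4,5,6}; col 3 has {1,3,4,5,6}; box has {1,3,4,5,6} → only 2 remains.
R4C2 = 3: row 4 has {1,2,4,5,6}; col 2 has {1,2,4,5,6}; box has {1,2,4,5,6} → only 3 remains.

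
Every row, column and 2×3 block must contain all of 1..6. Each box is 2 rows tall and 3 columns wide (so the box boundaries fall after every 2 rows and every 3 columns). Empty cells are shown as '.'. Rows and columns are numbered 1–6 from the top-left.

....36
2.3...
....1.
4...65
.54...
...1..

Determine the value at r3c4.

r5c5 = 2: row 5 has {4,5}; col 5 has {1,3,6}; box has {1} → only 2 remains.
r5c6 = 3: row 5 has {2,4,5}; col 6 has {5,6}; box has {1,2} → only 3 remains.
r6c6 = 4: row 6 has {1}; col 6 has {3,5,6}; box has {1,2,3} → only 4 remains.
r2c6 = 1: row 2 has {2,3}; col 6 has {3,4,5,6}; box has {3,6} → only 1 remains.
r3c6 = 2: row 3 has {1}; col 6 has {1,3,4,5,6}; box has {1,5,6} → only 2 remains.
r4c4 = 3: row 4 has {4,5,6}; col 4 has {1}; box has {1,2,5,6} → only 3 remains.
r5c4 = 6: row 5 has {2,3,4,5}; col 4 has {1,3}; box has {1,2,3,4} → only 6 remains.
r6c5 = 5: row 6 has {1,4}; col 5 has {1,2,3,6}; box has {1,2,3,4,6} → only 5 remains.
r2c5 = 4: row 2 has {1,2,3}; col 5 has {1,2,3,5,6}; box has {1,3,6} → only 4 remains.
r3c4 = 4: row 3 has {1,2}; col 4 has {1,3,6}; box has {1,2,3,5,6} → only 4 remains.

4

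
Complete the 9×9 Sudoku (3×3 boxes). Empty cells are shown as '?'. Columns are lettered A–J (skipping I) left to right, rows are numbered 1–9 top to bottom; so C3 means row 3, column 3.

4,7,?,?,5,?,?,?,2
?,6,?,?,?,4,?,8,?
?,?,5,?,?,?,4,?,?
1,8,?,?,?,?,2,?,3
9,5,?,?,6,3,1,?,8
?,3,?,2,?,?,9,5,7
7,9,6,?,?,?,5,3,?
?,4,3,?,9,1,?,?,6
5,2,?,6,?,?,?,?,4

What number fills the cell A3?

B3 = 1 (sole candidate).
J3 = 9 (sole candidate).
H5 = 4 (sole candidate).
A6 = 6 (sole candidate).
C6 = 4 (sole candidate).
F6 = 8 (sole candidate).
F7 = 2 (sole candidate).
J7 = 1 (sole candidate).
A8 = 8 (sole candidate).
G8 = 7 (sole candidate).
H8 = 2 (sole candidate).
C9 = 1 (sole candidate).
F9 = 7 (sole candidate).
G9 = 8 (sole candidate).
H9 = 9 (sole candidate).
G2 = 3 (sole candidate).
J2 = 5 (sole candidate).
F3 = 6 (sole candidate).
H3 = 7 (sole candidate).
C4 = 7 (sole candidate).
E4 = 4 (sole candidate).
H4 = 6 (sole candidate).
C5 = 2 (sole candidate).
D5 = 7 (sole candidate).
E6 = 1 (sole candidate).
E7 = 8 (sole candidate).
D8 = 5 (sole candidate).
E9 = 3 (sole candidate).
F1 = 9 (sole candidate).
G1 = 6 (sole candidate).
H1 = 1 (sole candidate).
A2 = 2 (sole candidate).
C2 = 9 (sole candidate).
D2 = 1 (sole candidate).
E2 = 7 (sole candidate).
A3 = 3: row 3 has {1,4,5,6,7,9}; col 1 has {1,2,4,5,6,7,8,9}; box has {1,2,4,5,6,7,9} → only 3 remains.

3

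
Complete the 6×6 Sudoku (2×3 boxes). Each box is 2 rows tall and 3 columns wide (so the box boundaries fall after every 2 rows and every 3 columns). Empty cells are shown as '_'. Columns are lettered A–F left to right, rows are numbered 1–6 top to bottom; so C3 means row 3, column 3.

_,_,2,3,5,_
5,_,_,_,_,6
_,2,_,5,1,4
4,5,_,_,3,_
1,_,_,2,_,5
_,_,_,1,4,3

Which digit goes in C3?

A1 = 6: row 1 has {2,3,5}; col 1 has {1,4,5}; box has {2,5} → only 6 remains.
F1 = 1: row 1 has {2,3,5,6}; col 6 has {3,4,5,6}; box has {3,5,6} → only 1 remains.
D2 = 4: row 2 has {5,6}; col 4 has {1,2,3,5}; box has {1,3,5,6} → only 4 remains.
E2 = 2: row 2 has {4,5,6}; col 5 has {1,3,4,5}; box has {1,3,4,5,6} → only 2 remains.
A3 = 3: row 3 has {1,2,4,5}; col 1 has {1,4,5,6}; box has {2,4,5} → only 3 remains.
C3 = 6: row 3 has {1,2,3,4,5}; col 3 has {2}; box has {2,3,4,5} → only 6 remains.

6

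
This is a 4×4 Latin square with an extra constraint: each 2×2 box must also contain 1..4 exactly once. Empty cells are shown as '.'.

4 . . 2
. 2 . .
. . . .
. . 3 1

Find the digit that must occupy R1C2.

R1C3 = 1: row 1 has {2,4}; col 3 has {3}; box has {2} → only 1 remains.
R2C3 = 4: row 2 has {2}; col 3 has {1,3}; box has {1,2} → only 4 remains.
R2C4 = 3: row 2 has {2,4}; col 4 has {1,2}; box has {1,2,4} → only 3 remains.
R3C3 = 2: row 3 has {}; col 3 has {1,3,4}; box has {1,3} → only 2 remains.
R3C4 = 4: row 3 has {2}; col 4 has {1,2,3}; box has {1,2,3} → only 4 remains.
R4C1 = 2: row 4 has {1,3}; col 1 has {4}; box has {} → only 2 remains.
R4C2 = 4: row 4 has {1,2,3}; col 2 has {2}; box has {2} → only 4 remains.
R1C2 = 3: row 1 has {1,2,4}; col 2 has {2,4}; box has {2,4} → only 3 remains.

3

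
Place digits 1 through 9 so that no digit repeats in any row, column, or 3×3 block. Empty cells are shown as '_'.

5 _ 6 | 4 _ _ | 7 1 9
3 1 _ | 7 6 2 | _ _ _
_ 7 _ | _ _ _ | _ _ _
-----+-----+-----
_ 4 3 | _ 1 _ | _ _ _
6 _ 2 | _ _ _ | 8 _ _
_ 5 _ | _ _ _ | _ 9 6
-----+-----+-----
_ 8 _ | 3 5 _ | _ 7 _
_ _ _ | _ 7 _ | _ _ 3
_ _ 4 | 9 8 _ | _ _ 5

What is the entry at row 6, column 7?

row 1, column 2 = 2 (sole candidate).
row 1, column 5 = 3 (sole candidate).
row 1, column 6 = 8 (sole candidate).
row 3, column 5 = 9 (sole candidate).
row 5, column 2 = 9 (sole candidate).
row 5, column 4 = 5 (sole candidate).
row 5, column 5 = 4 (sole candidate).
row 5, column 8 = 3 (sole candidate).
row 6, column 5 = 2 (sole candidate).
row 8, column 2 = 6 (sole candidate).
row 9, column 2 = 3 (sole candidate).
row 3, column 3 = 8 (sole candidate).
row 3, column 4 = 1 (sole candidate).
row 3, column 6 = 5 (sole candidate).
row 5, column 6 = 7 (sole candidate).
row 5, column 9 = 1 (sole candidate).
row 6, column 4 = 8 (sole candidate).
row 6, column 6 = 3 (sole candidate).
row 6, column 7 = 4: row 6 has {2,3,5,6,8,9}; col 7 has {7,8}; box has {1,3,6,8,9} → only 4 remains.

4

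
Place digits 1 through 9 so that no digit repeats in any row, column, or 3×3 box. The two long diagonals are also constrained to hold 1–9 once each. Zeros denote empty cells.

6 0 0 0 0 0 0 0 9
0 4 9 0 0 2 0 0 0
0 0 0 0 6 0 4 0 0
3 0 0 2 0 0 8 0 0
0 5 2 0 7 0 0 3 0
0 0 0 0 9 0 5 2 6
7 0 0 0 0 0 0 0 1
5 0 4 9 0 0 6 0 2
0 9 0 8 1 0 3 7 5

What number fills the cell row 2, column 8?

row 5, column 9 = 4: row 5 has {2,3,5,7}; col 9 has {1,2,5,6,9}; box has {2,3,5,6,8} → only 4 remains.
row 7, column 7 = 9: row 7 has {1,7}; col 7 has {3,4,5,6,8}; box has {1,2,3,5,6,7}; main diagonal has {2,4,5,6,7} → only 9 remains.
row 8, column 5 = 3: row 8 has {2,4,5,6,9}; col 5 has {1,6,7,9}; box has {1,8,9} → only 3 remains.
row 8, column 6 = 7: row 8 has {2,3,4,5,6,9}; col 6 has {2}; box has {1,3,8,9} → only 7 remains.
row 8, column 8 = 8: row 8 has {2,3,4,5,6,7,9}; col 8 has {2,3,7}; box has {1,2,3,5,6,7,9}; main diagonal has {2,4,5,6,7,9} → only 8 remains.
row 9, column 1 = 2: row 9 has {1,3,5,7,8,9}; col 1 has {3,5,6,7}; box has {4,5,7,9}; anti-diagonal has {4,7,9} → only 2 remains.
row 9, column 3 = 6: row 9 has {1,2,3,5,7,8,9}; col 3 has {2,4,9}; box has {2,4,5,7,9} → only 6 remains.
row 9, column 6 = 4: row 9 has {1,2,3,5,6,7,8,9}; col 6 has {2,7}; box has {1,3,7,8,9} → only 4 remains.
row 4, column 9 = 7: row 4 has {2,3,8}; col 9 has {1,2,4,5,6,9}; box has {2,3,4,5,6,8} → only 7 remains.
row 5, column 7 = 1: row 5 has {2,3,4,5,7}; col 7 has {3,4,5,6,8,9}; box has {2,3,4,5,6,7,8} → only 1 remains.
row 7, column 8 = 4: row 7 has {1,7,9}; col 8 has {2,3,7,8}; box has {1,2,3,5,6,7,8,9} → only 4 remains.
row 8, column 2 = 1: row 8 has {2,3,4,5,6,7,8,9}; col 2 has {4,5,9}; box has {2,4,5,6,7,9}; anti-diagonal has {2,4,7,9} → only 1 remains.
row 2, column 7 = 7: row 2 has {2,4,9}; col 7 has {1,3,4,5,6,8,9}; box has {4,9} → only 7 remains.
row 4, column 2 = 6: row 4 has {2,3,7,8}; col 2 has {1,4,5,9}; box has {2,3,5} → only 6 remains.
row 4, column 3 = 1: row 4 has {2,3,6,7,8}; col 3 has {2,4,6,9}; box has {2,3,5,6} → only 1 remains.
row 4, column 6 = 5: row 4 has {1,2,3,6,7,8}; col 6 has {2,4,7}; box has {2,7,9}; anti-diagonal has {1,2,4,7,9} → only 5 remains.
row 4, column 8 = 9: row 4 has {1,2,3,5,6,7,8}; col 8 has {2,3,4,7,8}; box has {1,2,3,4,5,6,7,8} → only 9 remains.
row 5, column 4 = 6: row 5 has {1,2,3,4,5,7}; col 4 has {2,8,9}; box has {2,5,7,9} → only 6 remains.
row 5, column 6 = 8: row 5 has {1,2,3,4,5,6,7}; col 6 has {2,4,5,7}; box has {2,5,6,7,9} → only 8 remains.
row 6, column 4 = 3: row 6 has {2,5,6,9}; col 4 has {2,6,8,9}; box has {2,5,6,7,8,9}; anti-diagonal has {1,2,4,5,7,9} → only 3 remains.
row 6, column 6 = 1: row 6 has {2,3,5,6,9}; col 6 has {2,4,5,7,8}; box has {2,3,5,6,7,8,9}; main diagonal has {2,4,5,6,7,8,9} → only 1 remains.
row 7, column 3 = 8: row 7 has {1,4,7,9}; col 3 has {1,2,4,6,9}; box has {1,2,4,5,6,7,9}; anti-diagonal has {1,2,3,4,5,7,9} → only 8 remains.
row 7, column 4 = 5: row 7 has {1,4,7,8,9}; col 4 has {2,3,6,8,9}; box has {1,3,4,7,8,9} → only 5 remains.
row 7, column 5 = 2: row 7 has {1,4,5,7,8,9}; col 5 has {1,3,6,7,9}; box has {1,3,4,5,7,8,9} → only 2 remains.
row 7, column 6 = 6: row 7 has {1,2,4,5,7,8,9}; col 6 has {1,2,4,5,7,8}; box has {1,2,3,4,5,7,8,9} → only 6 remains.
row 1, column 6 = 3: row 1 has {6,9}; col 6 has {1,2,4,5,6,7,8}; box has {2,6} → only 3 remains.
row 1, column 7 = 2: row 1 has {3,6,9}; col 7 has {1,3,4,5,6,7,8,9}; box has {4,7,9} → only 2 remains.
row 2, column 4 = 1: row 2 has {2,4,7,9}; col 4 has {2,3,5,6,8,9}; box has {2,3,6} → only 1 remains.
row 2, column 8 = 6: row 2 has {1,2,4,7,9}; col 8 has {2,3,4,7,8,9}; box has {2,4,7,9}; anti-diagonal has {1,2,3,4,5,7,8,9} → only 6 remains.

6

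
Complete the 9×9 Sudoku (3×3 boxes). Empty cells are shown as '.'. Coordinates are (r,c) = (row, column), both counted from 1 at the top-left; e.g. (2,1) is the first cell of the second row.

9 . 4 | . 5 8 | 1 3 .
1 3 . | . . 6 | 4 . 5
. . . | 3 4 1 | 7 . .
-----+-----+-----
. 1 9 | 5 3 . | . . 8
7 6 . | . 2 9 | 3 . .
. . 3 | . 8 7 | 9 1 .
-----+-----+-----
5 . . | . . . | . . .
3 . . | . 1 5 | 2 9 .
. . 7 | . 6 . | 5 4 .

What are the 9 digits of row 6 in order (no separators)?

(4,6) = 4: row 4 has {1,3,5,8,9}; col 6 has {1,5,6,7,8,9}; box has {2,3,5,7,8,9} → only 4 remains.
(4,7) = 6: row 4 has {1,3,4,5,8,9}; col 7 has {1,2,3,4,5,7,9}; box has {1,3,8,9} → only 6 remains.
(5,4) = 1: row 5 has {2,3,6,7,9}; col 4 has {3,5}; box has {2,3,4,5,7,8,9} → only 1 remains.
(5,8) = 5: row 5 has {1,2,3,6,7,9}; col 8 has {1,3,4,9}; box has {1,3,6,8,9} → only 5 remains.
(5,9) = 4: row 5 has {1,2,3,5,6,7,9}; col 9 has {5,8}; box has {1,3,5,6,8,9} → only 4 remains.
(6,4) = 6: row 6 has {1,3,7,8,9}; col 4 has {1,3,5}; box has {1,2,3,4,5,7,8,9} → only 6 remains.
(6,9) = 2: row 6 has {1,3,6,7,8,9}; col 9 has {4,5,8}; box has {1,3,4,5,6,8,9} → only 2 remains.
(7,7) = 8: row 7 has {5}; col 7 has {1,2,3,4,5,6,7,9}; box has {2,4,5,9} → only 8 remains.
(1,9) = 6: row 1 has {1,3,4,5,8,9}; col 9 has {2,4,5,8}; box has {1,3,4,5,7} → only 6 remains.
(3,9) = 9: row 3 has {1,3,4,7}; col 9 has {2,4,5,6,8}; box has {1,3,4,5,6,7} → only 9 remains.
(4,1) = 2: row 4 has {1,3,4,5,6,8,9}; col 1 has {1,3,5,7,9}; box has {1,3,6,7,9} → only 2 remains.
(4,8) = 7: row 4 has {1,2,3,4,5,6,8,9}; col 8 has {1,3,4,5,9}; box has {1,2,3,4,5,6,8,9} → only 7 remains.
(5,3) = 8: row 5 has {1,2,3,4,5,6,7,9}; col 3 has {3,4,7,9}; box has {1,2,3,6,7,9} → only 8 remains.
(6,1) = 4: row 6 has {1,2,3,6,7,8,9}; col 1 has {1,2,3,5,7,9}; box has {1,2,3,6,7,8,9} → only 4 remains.
(6,2) = 5: row 6 has {1,2,3,4,6,7,8,9}; col 2 has {1,3,6}; box has {1,2,3,4,6,7,8,9} → only 5 remains.

453687912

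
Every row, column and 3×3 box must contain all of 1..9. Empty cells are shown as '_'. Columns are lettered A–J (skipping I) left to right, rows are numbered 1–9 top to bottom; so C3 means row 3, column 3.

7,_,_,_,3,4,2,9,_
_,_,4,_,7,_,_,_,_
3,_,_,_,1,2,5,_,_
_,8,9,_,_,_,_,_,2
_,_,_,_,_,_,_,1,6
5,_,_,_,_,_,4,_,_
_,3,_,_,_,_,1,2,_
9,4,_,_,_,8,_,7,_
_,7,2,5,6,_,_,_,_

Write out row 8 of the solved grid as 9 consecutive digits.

B5 = 2 (sole candidate).
E8 = 2: row 8 has {4,7,8,9}; col 5 has {1,3,6,7}; box has {5,6,8} → only 2 remains.
A5 = 4 (sole candidate).
A2 = 2 (hidden single in row 2).
J3 = 7 (hidden single in row 3).
H3 = 4 (hidden single in row 3).
D6 = 2 (hidden single in row 6).
J9 = 4 (hidden single in row 9).
H4 = 5 (hidden single in column 8).
H2 = 6 (hidden single in column 8).
E4 = 4 (sole candidate).
E7 = 9 (sole candidate).
F7 = 7 (sole candidate).
E6 = 8 (sole candidate).
H6 = 3 (sole candidate).
J6 = 9 (sole candidate).
D7 = 4 (sole candidate).
H9 = 8 (sole candidate).
G4 = 7 (sole candidate).
E5 = 5 (sole candidate).
G5 = 8 (sole candidate).
J7 = 5 (sole candidate).
J8 = 3: row 8 has {2,4,7,8,9}; col 9 has {2,4,5,6,7,9}; box has {1,2,4,5,7,8} → only 3 remains.
A9 = 1 (sole candidate).
F9 = 3 (sole candidate).
G9 = 9 (sole candidate).
G2 = 3 (sole candidate).
A4 = 6 (sole candidate).
F4 = 1 (sole candidate).
F5 = 9 (sole candidate).
B6 = 1 (sole candidate).
C6 = 7 (sole candidate).
F6 = 6 (sole candidate).
A7 = 8 (sole candidate).
C7 = 6 (sole candidate).
C8 = 5: row 8 has {2,3,4,7,8,9}; col 3 has {2,4,6,7,9}; box has {1,2,3,4,6,7,8,9} → only 5 remains.
D8 = 1: row 8 has {2,3,4,5,7,8,9}; col 4 has {2,4,5}; box has {2,3,4,5,6,7,8,9} → only 1 remains.
G8 = 6: row 8 has {1,2,3,4,5,7,8,9}; col 7 has {1,2,3,4,5,7,8,9}; box has {1,2,3,4,5,7,8,9} → only 6 remains.

945128673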